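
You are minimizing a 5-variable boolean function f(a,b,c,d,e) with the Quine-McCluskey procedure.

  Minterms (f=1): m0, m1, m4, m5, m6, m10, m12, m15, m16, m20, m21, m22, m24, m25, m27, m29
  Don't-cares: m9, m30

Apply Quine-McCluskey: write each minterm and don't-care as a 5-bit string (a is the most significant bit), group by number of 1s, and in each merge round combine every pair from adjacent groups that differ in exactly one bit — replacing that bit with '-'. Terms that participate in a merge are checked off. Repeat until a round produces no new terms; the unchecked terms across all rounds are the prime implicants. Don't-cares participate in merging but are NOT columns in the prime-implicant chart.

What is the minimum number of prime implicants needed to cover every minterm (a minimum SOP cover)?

Round 0: 00000✓ 00001✓ 00100✓ 00101✓ 00110✓ 01001✓ 01010 01100✓ 01111 10000✓ 10100✓ 10101✓ 10110✓ 11000✓ 11001✓ 11011✓ 11101✓ 11110✓
Round 1: -0000✓ -0100✓ -0101✓ -0110✓ -1001 0-001 0-100 00-00✓ 00-01✓ 0000-✓ 001-0✓ 0010-✓ 1-000 1-101 1-110 10-00✓ 101-0✓ 1010-✓ 11-01 110-1 1100-
Round 2: -0-00 -01-0 -010- 00-0-
PIs = {-0-00, -01-0, -010-, -1001, 0-001, 0-100, 00-0-, 01010, 01111, 1-000, 1-101, 1-110, 11-01, 110-1, 1100-}
Coverage chart:
  m0: -0-00,00-0-
  m1: 0-001,00-0-
  m4: -0-00,-01-0,-010-,0-100,00-0-
  m5: -010-,00-0-
  m6: -01-0 ←essential
  m10: 01010 ←essential
  m12: 0-100 ←essential
  m15: 01111 ←essential
  m16: -0-00,1-000
  m20: -0-00,-01-0,-010-
  m21: -010-,1-101
  m22: -01-0,1-110
  m24: 1-000,1100-
  m25: -1001,11-01,110-1,1100-
  m27: 110-1 ←essential
  m29: 1-101,11-01
Essential: -01-0, 0-100, 01010, 01111, 110-1
Petrick residual → 00-0-, 1-000, 1-101
Min cover (8 terms): b'ce' + a'cd'e' + a'b'd' + a'bc'de' + a'bcde + ac'd'e' + acd'e + abc'e

8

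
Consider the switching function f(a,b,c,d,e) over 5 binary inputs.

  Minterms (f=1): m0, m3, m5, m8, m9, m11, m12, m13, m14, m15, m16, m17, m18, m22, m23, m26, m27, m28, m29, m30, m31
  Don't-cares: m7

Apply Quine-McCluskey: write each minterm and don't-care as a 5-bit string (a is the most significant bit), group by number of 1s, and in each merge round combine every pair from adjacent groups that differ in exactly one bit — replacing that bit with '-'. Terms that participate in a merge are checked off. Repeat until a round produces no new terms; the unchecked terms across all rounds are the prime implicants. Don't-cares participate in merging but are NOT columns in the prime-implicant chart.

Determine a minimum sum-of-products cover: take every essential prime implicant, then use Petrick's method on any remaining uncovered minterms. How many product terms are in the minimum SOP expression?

size-2^0 implicants → 00000(✓)  00011(✓)  00101(✓)  00111(✓)  01000(✓)  01001(✓)  01011(✓)  01100(✓)  01101(✓)  01110(✓)  01111(✓)  10000(✓)  10001(✓)  10010(✓)  10110(✓)  10111(✓)  11010(✓)  11011(✓)  11100(✓)  11101(✓)  11110(✓)  11111(✓)
size-2^1 implicants → -0000  -0111(✓)  -1011(✓)  -1100(✓)  -1101(✓)  -1110(✓)  -1111(✓)  0-000  0-011(✓)  0-101(✓)  0-111(✓)  00-11(✓)  001-1(✓)  01-00(✓)  01-01(✓)  01-11(✓)  010-1(✓)  0100-(✓)  011-0(✓)  011-1(✓)  0110-(✓)  0111-(✓)  1-010(✓)  1-110(✓)  1-111(✓)  10-10(✓)  100-0  1000-  1011-(✓)  11-10(✓)  11-11(✓)  1101-(✓)  111-0(✓)  111-1(✓)  1110-(✓)  1111-(✓)
size-2^2 implicants → --111  -1-11  -11-0(✓)  -11-1(✓)  -110-(✓)  -111-(✓)  0--11  0-1-1  01--1  01-0-  011--(✓)  1--10  1-11-  11-1-  111--(✓)
size-2^3 implicants → -11--
Unchecked terms (primes): --111, -0000, -1-11, -11--, 0--11, 0-000, 0-1-1, 01--1, 01-0-, 1--10, 1-11-, 100-0, 1000-, 11-1-
Minterm coverage:
  m0 ⊆ -0000,0-000
  m3 ⊆ 0--11 [E]
  m5 ⊆ 0-1-1 [E]
  m8 ⊆ 0-000,01-0-
  m9 ⊆ 01--1,01-0-
  m11 ⊆ -1-11,0--11,01--1
  m12 ⊆ -11--,01-0-
  m13 ⊆ -11--,0-1-1,01--1,01-0-
  m14 ⊆ -11-- [E]
  m15 ⊆ --111,-1-11,-11--,0--11,0-1-1,01--1
  m16 ⊆ -0000,100-0,1000-
  m17 ⊆ 1000- [E]
  m18 ⊆ 1--10,100-0
  m22 ⊆ 1--10,1-11-
  m23 ⊆ --111,1-11-
  m26 ⊆ 1--10,11-1-
  m27 ⊆ -1-11,11-1-
  m28 ⊆ -11-- [E]
  m29 ⊆ -11-- [E]
  m30 ⊆ -11--,1--10,1-11-,11-1-
  m31 ⊆ --111,-1-11,-11--,1-11-,11-1-
E = {-11--, 0--11, 0-1-1, 1000-}
Petrick residual → --111, -0000, -1-11, 01-0-, 1--10
Cover = cde + b'c'd'e' + bde + bc + a'de + a'ce + a'bd' + ade' + ab'c'd'  |cover|=9

9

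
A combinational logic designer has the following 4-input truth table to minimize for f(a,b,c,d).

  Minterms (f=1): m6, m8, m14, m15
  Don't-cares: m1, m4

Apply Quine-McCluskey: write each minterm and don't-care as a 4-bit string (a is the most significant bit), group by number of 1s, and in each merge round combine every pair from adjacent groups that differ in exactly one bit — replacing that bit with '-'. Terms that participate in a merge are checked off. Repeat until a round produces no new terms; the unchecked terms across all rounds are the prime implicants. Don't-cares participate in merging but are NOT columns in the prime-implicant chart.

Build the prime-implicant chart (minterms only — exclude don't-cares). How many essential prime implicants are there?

size-2^0 implicants → 0001  0100(✓)  0110(✓)  1000  1110(✓)  1111(✓)
size-2^1 implicants → -110  01-0  111-
Unchecked terms (primes): -110, 0001, 01-0, 1000, 111-
Minterm coverage:
  m6 ⊆ -110,01-0
  m8 ⊆ 1000 [E]
  m14 ⊆ -110,111-
  m15 ⊆ 111- [E]
E = {1000, 111-}

2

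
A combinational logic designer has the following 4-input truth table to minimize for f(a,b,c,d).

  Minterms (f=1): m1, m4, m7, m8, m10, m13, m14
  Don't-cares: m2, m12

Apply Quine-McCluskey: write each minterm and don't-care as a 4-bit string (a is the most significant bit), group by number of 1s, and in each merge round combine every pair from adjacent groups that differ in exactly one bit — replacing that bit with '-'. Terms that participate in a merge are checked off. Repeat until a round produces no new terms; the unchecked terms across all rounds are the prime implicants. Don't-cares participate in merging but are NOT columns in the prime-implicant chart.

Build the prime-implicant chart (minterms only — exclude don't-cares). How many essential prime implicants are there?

size-2^0 implicants → 0001  0010(✓)  0100(✓)  0111  1000(✓)  1010(✓)  1100(✓)  1101(✓)  1110(✓)
size-2^1 implicants → -010  -100  1-00(✓)  1-10(✓)  10-0(✓)  11-0(✓)  110-
size-2^2 implicants → 1--0
Unchecked terms (primes): -010, -100, 0001, 0111, 1--0, 110-
Minterm coverage:
  m1 ⊆ 0001 [E]
  m4 ⊆ -100 [E]
  m7 ⊆ 0111 [E]
  m8 ⊆ 1--0 [E]
  m10 ⊆ -010,1--0
  m13 ⊆ 110- [E]
  m14 ⊆ 1--0 [E]
E = {-100, 0001, 0111, 1--0, 110-}

5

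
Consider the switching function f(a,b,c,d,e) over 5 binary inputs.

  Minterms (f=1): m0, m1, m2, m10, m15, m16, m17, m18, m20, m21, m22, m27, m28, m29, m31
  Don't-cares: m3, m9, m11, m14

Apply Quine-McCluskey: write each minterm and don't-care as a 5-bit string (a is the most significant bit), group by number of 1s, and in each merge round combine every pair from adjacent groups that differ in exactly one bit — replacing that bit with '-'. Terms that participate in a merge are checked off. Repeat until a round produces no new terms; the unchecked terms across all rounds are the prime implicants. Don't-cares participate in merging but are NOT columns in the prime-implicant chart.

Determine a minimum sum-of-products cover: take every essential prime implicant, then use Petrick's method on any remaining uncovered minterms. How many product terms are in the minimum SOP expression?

5

size-2^0 implicants → 00000(✓)  00001(✓)  00010(✓)  00011(✓)  01001(✓)  01010(✓)  01011(✓)  01110(✓)  01111(✓)  10000(✓)  10001(✓)  10010(✓)  10100(✓)  10101(✓)  10110(✓)  11011(✓)  11100(✓)  11101(✓)  11111(✓)
size-2^1 implicants → -0000(✓)  -0001(✓)  -0010(✓)  -1011(✓)  -1111(✓)  0-001(✓)  0-010(✓)  0-011(✓)  000-0(✓)  000-1(✓)  0000-(✓)  0001-(✓)  01-10(✓)  01-11(✓)  010-1(✓)  0101-(✓)  0111-(✓)  1-100(✓)  1-101(✓)  10-00(✓)  10-01(✓)  10-10(✓)  100-0(✓)  1000-(✓)  101-0(✓)  1010-(✓)  11-11(✓)  111-1  1110-(✓)
size-2^2 implicants → -00-0  -000-  -1-11  0-0-1  0-01-  000--  01-1-  1-10-  10--0  10-0-
Unchecked terms (primes): -00-0, -000-, -1-11, 0-0-1, 0-01-, 000--, 01-1-, 1-10-, 10--0, 10-0-, 111-1
Minterm coverage:
  m0 ⊆ -00-0,-000-,000--
  m1 ⊆ -000-,0-0-1,000--
  m2 ⊆ -00-0,0-01-,000--
  m10 ⊆ 0-01-,01-1-
  m15 ⊆ -1-11,01-1-
  m16 ⊆ -00-0,-000-,10--0,10-0-
  m17 ⊆ -000-,10-0-
  m18 ⊆ -00-0,10--0
  m20 ⊆ 1-10-,10--0,10-0-
  m21 ⊆ 1-10-,10-0-
  m22 ⊆ 10--0 [E]
  m27 ⊆ -1-11 [E]
  m28 ⊆ 1-10- [E]
  m29 ⊆ 1-10-,111-1
  m31 ⊆ -1-11,111-1
E = {-1-11, 1-10-, 10--0}
Petrick residual → -000-, 0-01-
Cover = b'c'd' + bde + a'c'd + acd' + ab'e'  |cover|=5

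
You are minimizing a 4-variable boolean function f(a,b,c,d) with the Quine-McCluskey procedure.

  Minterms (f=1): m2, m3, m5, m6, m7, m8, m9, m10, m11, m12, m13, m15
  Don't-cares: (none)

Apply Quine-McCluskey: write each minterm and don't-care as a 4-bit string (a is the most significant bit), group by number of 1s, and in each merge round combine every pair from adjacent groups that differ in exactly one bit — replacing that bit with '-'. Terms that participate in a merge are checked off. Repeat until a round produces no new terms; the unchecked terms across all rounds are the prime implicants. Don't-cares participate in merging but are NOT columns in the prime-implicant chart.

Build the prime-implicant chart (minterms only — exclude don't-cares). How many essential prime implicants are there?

Round 0: 0010✓ 0011✓ 0101✓ 0110✓ 0111✓ 1000✓ 1001✓ 1010✓ 1011✓ 1100✓ 1101✓ 1111✓
Round 1: -010✓ -011✓ -101✓ -111✓ 0-10✓ 0-11✓ 001-✓ 01-1✓ 011-✓ 1-00✓ 1-01✓ 1-11✓ 10-0✓ 10-1✓ 100-✓ 101-✓ 11-1✓ 110-✓
Round 2: --11 -01- -1-1 0-1- 1--1 1-0- 10--
PIs = {--11, -01-, -1-1, 0-1-, 1--1, 1-0-, 10--}
Coverage chart:
  m2: -01-,0-1-
  m3: --11,-01-,0-1-
  m5: -1-1 ←essential
  m6: 0-1- ←essential
  m7: --11,-1-1,0-1-
  m8: 1-0-,10--
  m9: 1--1,1-0-,10--
  m10: -01-,10--
  m11: --11,-01-,1--1,10--
  m12: 1-0- ←essential
  m13: -1-1,1--1,1-0-
  m15: --11,-1-1,1--1
Essential: -1-1, 0-1-, 1-0-

3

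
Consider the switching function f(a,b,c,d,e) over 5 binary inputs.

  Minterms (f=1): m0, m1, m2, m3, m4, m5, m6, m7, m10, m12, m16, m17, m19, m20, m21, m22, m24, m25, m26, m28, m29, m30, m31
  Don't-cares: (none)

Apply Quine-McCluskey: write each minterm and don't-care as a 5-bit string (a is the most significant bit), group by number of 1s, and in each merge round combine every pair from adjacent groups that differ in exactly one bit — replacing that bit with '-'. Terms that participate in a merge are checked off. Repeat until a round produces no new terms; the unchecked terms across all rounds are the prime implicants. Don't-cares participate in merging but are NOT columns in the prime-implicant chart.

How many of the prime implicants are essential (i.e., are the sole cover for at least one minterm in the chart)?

size-2^0 implicants → 00000(✓)  00001(✓)  00010(✓)  00011(✓)  00100(✓)  00101(✓)  00110(✓)  00111(✓)  01010(✓)  01100(✓)  10000(✓)  10001(✓)  10011(✓)  10100(✓)  10101(✓)  10110(✓)  11000(✓)  11001(✓)  11010(✓)  11100(✓)  11101(✓)  11110(✓)  11111(✓)
size-2^1 implicants → -0000(✓)  -0001(✓)  -0011(✓)  -0100(✓)  -0101(✓)  -0110(✓)  -1010  -1100(✓)  0-010  0-100(✓)  00-00(✓)  00-01(✓)  00-10(✓)  00-11(✓)  000-0(✓)  000-1(✓)  0000-(✓)  0001-(✓)  001-0(✓)  001-1(✓)  0010-(✓)  0011-(✓)  1-000(✓)  1-001(✓)  1-100(✓)  1-101(✓)  1-110(✓)  10-00(✓)  10-01(✓)  100-1(✓)  1000-(✓)  101-0(✓)  1010-(✓)  11-00(✓)  11-01(✓)  11-10(✓)  110-0(✓)  1100-(✓)  111-0(✓)  111-1(✓)  1110-(✓)  1111-(✓)
size-2^2 implicants → --100  -0-00(✓)  -0-01(✓)  -00-1  -000-(✓)  -01-0  -010-(✓)  00--0(✓)  00--1(✓)  00-0-(✓)  00-1-(✓)  000--(✓)  001--(✓)  1--00(✓)  1--01(✓)  1-00-(✓)  1-1-0  1-10-(✓)  10-0-(✓)  11--0  11-0-(✓)  111--
size-2^3 implicants → -0-0-  00---  1--0-
Unchecked terms (primes): --100, -0-0-, -00-1, -01-0, -1010, 0-010, 00---, 1--0-, 1-1-0, 11--0, 111--
Minterm coverage:
  m0 ⊆ -0-0-,00---
  m1 ⊆ -0-0-,-00-1,00---
  m2 ⊆ 0-010,00---
  m3 ⊆ -00-1,00---
  m4 ⊆ --100,-0-0-,-01-0,00---
  m5 ⊆ -0-0-,00---
  m6 ⊆ -01-0,00---
  m7 ⊆ 00--- [E]
  m10 ⊆ -1010,0-010
  m12 ⊆ --100 [E]
  m16 ⊆ -0-0-,1--0-
  m17 ⊆ -0-0-,-00-1,1--0-
  m19 ⊆ -00-1 [E]
  m20 ⊆ --100,-0-0-,-01-0,1--0-,1-1-0
  m21 ⊆ -0-0-,1--0-
  m22 ⊆ -01-0,1-1-0
  m24 ⊆ 1--0-,11--0
  m25 ⊆ 1--0- [E]
  m26 ⊆ -1010,11--0
  m28 ⊆ --100,1--0-,1-1-0,11--0,111--
  m29 ⊆ 1--0-,111--
  m30 ⊆ 1-1-0,11--0,111--
  m31 ⊆ 111-- [E]
E = {--100, -00-1, 00---, 1--0-, 111--}

5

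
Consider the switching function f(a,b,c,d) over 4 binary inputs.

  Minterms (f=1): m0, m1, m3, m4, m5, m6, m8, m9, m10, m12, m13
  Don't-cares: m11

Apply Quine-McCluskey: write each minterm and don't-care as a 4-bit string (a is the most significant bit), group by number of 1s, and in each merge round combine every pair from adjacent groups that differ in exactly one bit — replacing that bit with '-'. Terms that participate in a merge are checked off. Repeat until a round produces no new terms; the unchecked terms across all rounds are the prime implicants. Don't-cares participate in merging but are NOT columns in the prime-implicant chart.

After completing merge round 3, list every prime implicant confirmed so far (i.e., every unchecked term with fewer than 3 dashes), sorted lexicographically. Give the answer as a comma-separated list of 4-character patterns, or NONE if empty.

-0-1, 01-0, 10--

[col 0] 0000*, 0001*, 0011*, 0100*, 0101*, 0110*, 1000*, 1001*, 1010*, 1011*, 1100*, 1101*
[col 1] -000*, -001*, -011*, -100*, -101*, 0-00*, 0-01*, 00-1*, 000-*, 01-0, 010-*, 1-00*, 1-01*, 10-0*, 10-1*, 100-*, 101-*, 110-*
[col 2] --00*, --01*, -0-1, -00-*, -10-*, 0-0-*, 1-0-*, 10--
[col 3] --0-
Prime implicants: --0-, -0-1, 01-0, 10--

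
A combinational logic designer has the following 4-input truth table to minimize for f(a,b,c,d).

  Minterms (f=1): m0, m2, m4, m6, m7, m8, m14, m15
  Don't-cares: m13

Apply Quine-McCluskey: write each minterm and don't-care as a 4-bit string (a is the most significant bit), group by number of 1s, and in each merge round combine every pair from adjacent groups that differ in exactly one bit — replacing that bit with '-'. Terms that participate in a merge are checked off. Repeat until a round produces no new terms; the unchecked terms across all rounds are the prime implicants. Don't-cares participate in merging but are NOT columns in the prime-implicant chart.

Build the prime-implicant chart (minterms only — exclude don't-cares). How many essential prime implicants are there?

[col 0] 0000*, 0010*, 0100*, 0110*, 0111*, 1000*, 1101*, 1110*, 1111*
[col 1] -000, -110*, -111*, 0-00*, 0-10*, 00-0*, 01-0*, 011-*, 11-1, 111-*
[col 2] -11-, 0--0
Prime implicants: -000, -11-, 0--0, 11-1
PI chart (minterm → PIs covering it):
  0 | -000,0--0
  2 | 0--0  (sole → essential)
  4 | 0--0  (sole → essential)
  6 | -11-,0--0
  7 | -11-  (sole → essential)
  8 | -000  (sole → essential)
  14 | -11-  (sole → essential)
  15 | -11-,11-1
Essential prime implicants: -000, -11-, 0--0

3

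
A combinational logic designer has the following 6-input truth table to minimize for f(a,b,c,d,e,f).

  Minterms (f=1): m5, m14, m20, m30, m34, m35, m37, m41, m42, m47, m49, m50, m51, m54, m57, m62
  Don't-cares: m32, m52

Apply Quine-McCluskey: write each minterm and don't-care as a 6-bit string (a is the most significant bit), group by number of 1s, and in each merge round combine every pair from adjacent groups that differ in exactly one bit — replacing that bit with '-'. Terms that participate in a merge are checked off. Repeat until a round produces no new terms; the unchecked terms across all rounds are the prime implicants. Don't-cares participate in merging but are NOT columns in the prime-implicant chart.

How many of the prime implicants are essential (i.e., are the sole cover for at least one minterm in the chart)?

7

Round 0: 000101✓ 001110✓ 010100✓ 011110✓ 100000✓ 100010✓ 100011✓ 100101✓ 101001✓ 101010✓ 101111 110001✓ 110010✓ 110011✓ 110100✓ 110110✓ 111001✓ 111110✓
Round 1: -00101 -10100 -11110 0-1110 1-0010✓ 1-0011✓ 1-1001 10-010 1000-0 10001-✓ 11-001 11-110 110-10 1100-1 11001-✓ 1101-0
Round 2: 1-001-
PIs = {-00101, -10100, -11110, 0-1110, 1-001-, 1-1001, 10-010, 1000-0, 101111, 11-001, 11-110, 110-10, 1100-1, 1101-0}
Coverage chart:
  m5: -00101 ←essential
  m14: 0-1110 ←essential
  m20: -10100 ←essential
  m30: -11110,0-1110
  m34: 1-001-,10-010,1000-0
  m35: 1-001- ←essential
  m37: -00101 ←essential
  m41: 1-1001 ←essential
  m42: 10-010 ←essential
  m47: 101111 ←essential
  m49: 11-001,1100-1
  m50: 1-001-,110-10
  m51: 1-001-,1100-1
  m54: 11-110,110-10,1101-0
  m57: 1-1001,11-001
  m62: -11110,11-110
Essential: -00101, -10100, 0-1110, 1-001-, 1-1001, 10-010, 101111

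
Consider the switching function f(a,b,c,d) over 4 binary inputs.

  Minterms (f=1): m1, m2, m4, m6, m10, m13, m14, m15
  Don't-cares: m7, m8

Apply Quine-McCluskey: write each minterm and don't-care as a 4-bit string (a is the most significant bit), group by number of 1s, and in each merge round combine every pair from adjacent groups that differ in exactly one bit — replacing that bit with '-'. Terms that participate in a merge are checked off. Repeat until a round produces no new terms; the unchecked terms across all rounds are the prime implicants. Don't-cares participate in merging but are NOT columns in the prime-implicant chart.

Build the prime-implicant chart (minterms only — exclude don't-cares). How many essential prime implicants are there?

4

size-2^0 implicants → 0001  0010(✓)  0100(✓)  0110(✓)  0111(✓)  1000(✓)  1010(✓)  1101(✓)  1110(✓)  1111(✓)
size-2^1 implicants → -010(✓)  -110(✓)  -111(✓)  0-10(✓)  01-0  011-(✓)  1-10(✓)  10-0  11-1  111-(✓)
size-2^2 implicants → --10  -11-
Unchecked terms (primes): --10, -11-, 0001, 01-0, 10-0, 11-1
Minterm coverage:
  m1 ⊆ 0001 [E]
  m2 ⊆ --10 [E]
  m4 ⊆ 01-0 [E]
  m6 ⊆ --10,-11-,01-0
  m10 ⊆ --10,10-0
  m13 ⊆ 11-1 [E]
  m14 ⊆ --10,-11-
  m15 ⊆ -11-,11-1
E = {--10, 0001, 01-0, 11-1}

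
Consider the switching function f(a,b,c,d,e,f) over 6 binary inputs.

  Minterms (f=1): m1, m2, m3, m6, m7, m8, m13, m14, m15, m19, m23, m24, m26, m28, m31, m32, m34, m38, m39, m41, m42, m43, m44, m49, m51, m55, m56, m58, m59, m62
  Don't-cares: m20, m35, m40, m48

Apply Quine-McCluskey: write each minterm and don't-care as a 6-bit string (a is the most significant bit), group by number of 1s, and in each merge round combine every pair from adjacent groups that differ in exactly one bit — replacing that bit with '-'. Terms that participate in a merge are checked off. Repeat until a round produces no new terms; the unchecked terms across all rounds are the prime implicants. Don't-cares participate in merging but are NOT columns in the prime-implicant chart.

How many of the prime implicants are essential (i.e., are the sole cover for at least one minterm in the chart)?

Round 0: 000001✓ 000010✓ 000011✓ 000110✓ 000111✓ 001000✓ 001101✓ 001110✓ 001111✓ 010011✓ 010100✓ 010111✓ 011000✓ 011010✓ 011100✓ 011111✓ 100000✓ 100010✓ 100011✓ 100110✓ 100111✓ 101000✓ 101001✓ 101010✓ 101011✓ 101100✓ 110000✓ 110001✓ 110011✓ 110111✓ 111000✓ 111010✓ 111011✓ 111110✓
Round 1: -00010✓ -00011✓ -00110✓ -00111✓ -01000✓ -10011✓ -10111✓ -11000✓ -11010✓ 0-0011✓ 0-0111✓ 0-1000✓ 0-1111✓ 00-110✓ 00-111✓ 000-10✓ 000-11✓ 0000-1 00001-✓ 00011-✓ 0011-1 00111-✓ 01-100 01-111✓ 010-11✓ 011-00 0110-0✓ 1-0000✓ 1-0011✓ 1-0111✓ 1-1000✓ 1-1010✓ 1-1011✓ 10-000✓ 10-010✓ 10-011✓ 100-10✓ 100-11✓ 1000-0✓ 10001-✓ 10011-✓ 101-00 1010-0✓ 1010-1✓ 10100-✓ 10101-✓ 11-000✓ 11-011✓ 110-11✓ 1100-1 11000- 111-10 1110-0✓ 11101-✓
Round 2: --0011✓ --0111✓ --1000 -00-10✓ -00-11✓ -0001-✓ -0011-✓ -10-11✓ -110-0 0--111 0-0-11✓ 00-11- 000-1-✓ 1--000 1--011 1-0-11✓ 1-10-0 1-101- 10-0-0 10-01- 100-1-✓ 1010--
Round 3: --0-11 -00-1-
PIs = {--0-11, --1000, -00-1-, -110-0, 0--111, 00-11-, 0000-1, 0011-1, 01-100, 011-00, 1--000, 1--011, 1-10-0, 1-101-, 10-0-0, 10-01-, 101-00, 1010--, 1100-1, 11000-, 111-10}
Coverage chart:
  m1: 0000-1 ←essential
  m2: -00-1- ←essential
  m3: --0-11,-00-1-,0000-1
  m6: -00-1-,00-11-
  m7: --0-11,-00-1-,0--111,00-11-
  m8: --1000 ←essential
  m13: 0011-1 ←essential
  m14: 00-11- ←essential
  m15: 0--111,00-11-,0011-1
  m19: --0-11 ←essential
  m23: --0-11,0--111
  m24: --1000,-110-0,011-00
  m26: -110-0 ←essential
  m28: 01-100,011-00
  m31: 0--111 ←essential
  m32: 1--000,10-0-0
  m34: -00-1-,10-0-0,10-01-
  m38: -00-1- ←essential
  m39: --0-11,-00-1-
  m41: 1010-- ←essential
  m42: 1-10-0,1-101-,10-0-0,10-01-,1010--
  m43: 1--011,1-101-,10-01-,1010--
  m44: 101-00 ←essential
  m49: 1100-1,11000-
  m51: --0-11,1--011,1100-1
  m55: --0-11 ←essential
  m56: --1000,-110-0,1--000,1-10-0
  m58: -110-0,1-10-0,1-101-,111-10
  m59: 1--011,1-101-
  m62: 111-10 ←essential
Essential: --0-11, --1000, -00-1-, -110-0, 0--111, 00-11-, 0000-1, 0011-1, 101-00, 1010--, 111-10

11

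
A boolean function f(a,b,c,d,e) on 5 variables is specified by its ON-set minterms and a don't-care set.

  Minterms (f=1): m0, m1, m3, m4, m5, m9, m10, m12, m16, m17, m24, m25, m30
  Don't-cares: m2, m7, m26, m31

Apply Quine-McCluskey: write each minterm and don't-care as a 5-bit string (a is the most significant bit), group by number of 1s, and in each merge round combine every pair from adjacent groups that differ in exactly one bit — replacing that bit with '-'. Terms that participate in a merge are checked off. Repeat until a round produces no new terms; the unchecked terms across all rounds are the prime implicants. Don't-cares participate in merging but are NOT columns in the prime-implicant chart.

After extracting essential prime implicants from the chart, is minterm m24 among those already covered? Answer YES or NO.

NO

size-2^0 implicants → 00000(✓)  00001(✓)  00010(✓)  00011(✓)  00100(✓)  00101(✓)  00111(✓)  01001(✓)  01010(✓)  01100(✓)  10000(✓)  10001(✓)  11000(✓)  11001(✓)  11010(✓)  11110(✓)  11111(✓)
size-2^1 implicants → -0000(✓)  -0001(✓)  -1001(✓)  -1010  0-001(✓)  0-010  0-100  00-00(✓)  00-01(✓)  00-11(✓)  000-0(✓)  000-1(✓)  0000-(✓)  0001-(✓)  001-1(✓)  0010-(✓)  1-000(✓)  1-001(✓)  1000-(✓)  11-10  110-0  1100-(✓)  1111-
size-2^2 implicants → --001  -000-  00--1  00-0-  000--  1-00-
Unchecked terms (primes): --001, -000-, -1010, 0-010, 0-100, 00--1, 00-0-, 000--, 1-00-, 11-10, 110-0, 1111-
Minterm coverage:
  m0 ⊆ -000-,00-0-,000--
  m1 ⊆ --001,-000-,00--1,00-0-,000--
  m3 ⊆ 00--1,000--
  m4 ⊆ 0-100,00-0-
  m5 ⊆ 00--1,00-0-
  m9 ⊆ --001 [E]
  m10 ⊆ -1010,0-010
  m12 ⊆ 0-100 [E]
  m16 ⊆ -000-,1-00-
  m17 ⊆ --001,-000-,1-00-
  m24 ⊆ 1-00-,110-0
  m25 ⊆ --001,1-00-
  m30 ⊆ 11-10,1111-
E = {--001, 0-100}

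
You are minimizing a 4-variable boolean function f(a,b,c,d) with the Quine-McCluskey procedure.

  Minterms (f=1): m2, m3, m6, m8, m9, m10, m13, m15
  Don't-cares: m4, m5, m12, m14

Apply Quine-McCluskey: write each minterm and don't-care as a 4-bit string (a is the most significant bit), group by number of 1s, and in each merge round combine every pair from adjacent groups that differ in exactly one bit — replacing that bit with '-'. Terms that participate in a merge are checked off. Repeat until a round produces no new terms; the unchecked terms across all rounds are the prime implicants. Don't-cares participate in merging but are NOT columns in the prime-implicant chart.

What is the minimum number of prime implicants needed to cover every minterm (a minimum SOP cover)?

4

size-2^0 implicants → 0010(✓)  0011(✓)  0100(✓)  0101(✓)  0110(✓)  1000(✓)  1001(✓)  1010(✓)  1100(✓)  1101(✓)  1110(✓)  1111(✓)
size-2^1 implicants → -010(✓)  -100(✓)  -101(✓)  -110(✓)  0-10(✓)  001-  01-0(✓)  010-(✓)  1-00(✓)  1-01(✓)  1-10(✓)  10-0(✓)  100-(✓)  11-0(✓)  11-1(✓)  110-(✓)  111-(✓)
size-2^2 implicants → --10  -1-0  -10-  1--0  1-0-  11--
Unchecked terms (primes): --10, -1-0, -10-, 001-, 1--0, 1-0-, 11--
Minterm coverage:
  m2 ⊆ --10,001-
  m3 ⊆ 001- [E]
  m6 ⊆ --10,-1-0
  m8 ⊆ 1--0,1-0-
  m9 ⊆ 1-0- [E]
  m10 ⊆ --10,1--0
  m13 ⊆ -10-,1-0-,11--
  m15 ⊆ 11-- [E]
E = {001-, 1-0-, 11--}
Petrick residual → --10
Cover = cd' + a'b'c + ac' + ab  |cover|=4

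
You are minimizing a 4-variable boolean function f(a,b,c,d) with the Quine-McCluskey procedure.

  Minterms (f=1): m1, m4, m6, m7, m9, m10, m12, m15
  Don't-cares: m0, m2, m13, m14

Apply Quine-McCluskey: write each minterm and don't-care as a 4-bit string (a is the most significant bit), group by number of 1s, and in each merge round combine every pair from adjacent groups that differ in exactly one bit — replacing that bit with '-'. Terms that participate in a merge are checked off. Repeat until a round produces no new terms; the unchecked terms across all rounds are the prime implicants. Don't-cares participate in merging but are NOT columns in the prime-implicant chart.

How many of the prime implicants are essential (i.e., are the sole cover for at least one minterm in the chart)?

[col 0] 0000*, 0001*, 0010*, 0100*, 0110*, 0111*, 1001*, 1010*, 1100*, 1101*, 1110*, 1111*
[col 1] -001, -010*, -100*, -110*, -111*, 0-00*, 0-10*, 00-0*, 000-, 01-0*, 011-*, 1-01, 1-10*, 11-0*, 11-1*, 110-*, 111-*
[col 2] --10, -1-0, -11-, 0--0, 11--
Prime implicants: --10, -001, -1-0, -11-, 0--0, 000-, 1-01, 11--
PI chart (minterm → PIs covering it):
  1 | -001,000-
  4 | -1-0,0--0
  6 | --10,-1-0,-11-,0--0
  7 | -11-  (sole → essential)
  9 | -001,1-01
  10 | --10  (sole → essential)
  12 | -1-0,11--
  15 | -11-,11--
Essential prime implicants: --10, -11-

2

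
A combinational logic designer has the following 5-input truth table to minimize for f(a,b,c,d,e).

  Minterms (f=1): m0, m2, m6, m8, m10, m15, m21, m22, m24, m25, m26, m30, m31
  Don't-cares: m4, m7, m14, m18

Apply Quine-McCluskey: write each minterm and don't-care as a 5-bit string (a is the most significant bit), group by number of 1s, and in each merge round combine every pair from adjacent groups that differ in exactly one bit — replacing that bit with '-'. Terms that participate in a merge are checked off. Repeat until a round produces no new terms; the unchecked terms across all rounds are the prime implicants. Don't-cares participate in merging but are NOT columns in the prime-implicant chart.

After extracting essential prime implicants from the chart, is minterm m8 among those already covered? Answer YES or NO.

Round 0: 00000✓ 00010✓ 00100✓ 00110✓ 00111✓ 01000✓ 01010✓ 01110✓ 01111✓ 10010✓ 10101 10110✓ 11000✓ 11001✓ 11010✓ 11110✓ 11111✓
Round 1: -0010✓ -0110✓ -1000✓ -1010✓ -1110✓ -1111✓ 0-000✓ 0-010✓ 0-110✓ 0-111✓ 00-00✓ 00-10✓ 000-0✓ 001-0✓ 0011-✓ 01-10✓ 010-0✓ 0111-✓ 1-010✓ 1-110✓ 10-10✓ 11-10✓ 110-0✓ 1100- 1111-✓
Round 2: --010✓ --110✓ -0-10✓ -1-10✓ -10-0 -111- 0--10✓ 0-0-0 0-11- 00--0 1--10✓
Round 3: ---10
PIs = {---10, -10-0, -111-, 0-0-0, 0-11-, 00--0, 10101, 1100-}
Coverage chart:
  m0: 0-0-0,00--0
  m2: ---10,0-0-0,00--0
  m6: ---10,0-11-,00--0
  m8: -10-0,0-0-0
  m10: ---10,-10-0,0-0-0
  m15: -111-,0-11-
  m21: 10101 ←essential
  m22: ---10 ←essential
  m24: -10-0,1100-
  m25: 1100- ←essential
  m26: ---10,-10-0
  m30: ---10,-111-
  m31: -111- ←essential
Essential: ---10, -111-, 10101, 1100-

NO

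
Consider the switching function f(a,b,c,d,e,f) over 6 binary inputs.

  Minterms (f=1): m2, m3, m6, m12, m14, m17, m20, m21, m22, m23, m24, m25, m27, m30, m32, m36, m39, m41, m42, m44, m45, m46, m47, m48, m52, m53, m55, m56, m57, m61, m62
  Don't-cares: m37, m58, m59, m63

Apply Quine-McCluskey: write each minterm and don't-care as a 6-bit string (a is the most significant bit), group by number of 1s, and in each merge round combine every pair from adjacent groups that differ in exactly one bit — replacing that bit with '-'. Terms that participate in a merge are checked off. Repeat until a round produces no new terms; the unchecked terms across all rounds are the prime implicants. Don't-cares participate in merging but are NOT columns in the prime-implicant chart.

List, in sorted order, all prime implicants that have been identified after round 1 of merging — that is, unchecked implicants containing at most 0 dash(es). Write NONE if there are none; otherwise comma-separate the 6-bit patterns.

NONE

Round 0: 000010✓ 000011✓ 000110✓ 001100✓ 001110✓ 010001✓ 010100✓ 010101✓ 010110✓ 010111✓ 011000✓ 011001✓ 011011✓ 011110✓ 100000✓ 100100✓ 100101✓ 100111✓ 101001✓ 101010✓ 101100✓ 101101✓ 101110✓ 101111✓ 110000✓ 110100✓ 110101✓ 110111✓ 111000✓ 111001✓ 111010✓ 111011✓ 111101✓ 111110✓ 111111✓
Round 1: -01100✓ -01110✓ -10100✓ -10101✓ -10111✓ -11000✓ -11001✓ -11011✓ -11110✓ 0-0110✓ 0-1110✓ 00-110✓ 000-10 00001- 0011-0✓ 01-001 01-110✓ 010-01 0101-0✓ 0101-1✓ 01010-✓ 01011-✓ 0110-1✓ 01100-✓ 1-0000✓ 1-0100✓ 1-0101✓ 1-0111✓ 1-1001✓ 1-1010✓ 1-1101✓ 1-1110✓ 1-1111✓ 10-100✓ 10-101✓ 10-111✓ 100-00✓ 1001-1✓ 10010-✓ 101-01✓ 101-10✓ 1011-0✓ 1011-1✓ 10110-✓ 10111-✓ 11-000 11-101✓ 11-111✓ 110-00✓ 1101-1✓ 11010-✓ 111-01✓ 111-10✓ 111-11✓ 1110-0✓ 1110-1✓ 11100-✓ 11101-✓ 1111-1✓ 11111-✓
Round 2: --1110 -011-0 -101-1 -1010- -110-1 -1100- 0--110 0101-- 1--101✓ 1--111✓ 1-0-00 1-01-1✓ 1-010- 1-1-01 1-1-10 1-11-1✓ 1-111- 10-1-1✓ 10-10- 1011-- 11-1-1✓ 111--1 111-1- 1110--
Round 3: 1--1-1
PIs = {--1110, -011-0, -101-1, -1010-, -110-1, -1100-, 0--110, 000-10, 00001-, 01-001, 010-01, 0101--, 1--1-1, 1-0-00, 1-010-, 1-1-01, 1-1-10, 1-111-, 10-10-, 1011--, 11-000, 111--1, 111-1-, 1110--}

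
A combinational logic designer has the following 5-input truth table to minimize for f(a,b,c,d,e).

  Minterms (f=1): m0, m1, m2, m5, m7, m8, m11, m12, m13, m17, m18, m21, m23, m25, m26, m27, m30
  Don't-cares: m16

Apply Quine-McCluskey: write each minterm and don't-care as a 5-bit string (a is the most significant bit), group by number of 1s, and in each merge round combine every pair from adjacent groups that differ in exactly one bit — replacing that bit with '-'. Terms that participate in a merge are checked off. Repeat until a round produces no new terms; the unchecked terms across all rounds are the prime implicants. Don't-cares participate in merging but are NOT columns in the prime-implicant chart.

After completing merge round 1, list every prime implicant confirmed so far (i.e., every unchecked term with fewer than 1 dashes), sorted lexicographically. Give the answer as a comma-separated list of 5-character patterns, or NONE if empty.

[col 0] 00000*, 00001*, 00010*, 00101*, 00111*, 01000*, 01011*, 01100*, 01101*, 10000*, 10001*, 10010*, 10101*, 10111*, 11001*, 11010*, 11011*, 11110*
[col 1] -0000*, -0001*, -0010*, -0101*, -0111*, -1011, 0-000, 0-101, 00-01*, 000-0*, 0000-*, 001-1*, 01-00, 0110-, 1-001, 1-010, 10-01*, 100-0*, 1000-*, 101-1*, 11-10, 110-1, 1101-
[col 2] -0-01, -00-0, -000-, -01-1
Prime implicants: -0-01, -00-0, -000-, -01-1, -1011, 0-000, 0-101, 01-00, 0110-, 1-001, 1-010, 11-10, 110-1, 1101-

NONE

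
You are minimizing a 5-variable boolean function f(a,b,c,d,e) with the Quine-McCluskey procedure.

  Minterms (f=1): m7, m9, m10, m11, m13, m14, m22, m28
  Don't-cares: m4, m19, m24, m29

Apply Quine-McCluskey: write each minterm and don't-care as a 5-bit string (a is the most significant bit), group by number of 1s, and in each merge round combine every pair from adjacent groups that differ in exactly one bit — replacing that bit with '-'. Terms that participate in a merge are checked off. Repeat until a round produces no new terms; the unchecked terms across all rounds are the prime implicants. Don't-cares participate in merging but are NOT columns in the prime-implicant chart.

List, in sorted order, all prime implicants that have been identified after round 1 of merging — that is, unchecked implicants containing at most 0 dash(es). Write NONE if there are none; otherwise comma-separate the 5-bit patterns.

[col 0] 00100, 00111, 01001*, 01010*, 01011*, 01101*, 01110*, 10011, 10110, 11000*, 11100*, 11101*
[col 1] -1101, 01-01, 01-10, 010-1, 0101-, 11-00, 1110-
Prime implicants: -1101, 00100, 00111, 01-01, 01-10, 010-1, 0101-, 10011, 10110, 11-00, 1110-

00100, 00111, 10011, 10110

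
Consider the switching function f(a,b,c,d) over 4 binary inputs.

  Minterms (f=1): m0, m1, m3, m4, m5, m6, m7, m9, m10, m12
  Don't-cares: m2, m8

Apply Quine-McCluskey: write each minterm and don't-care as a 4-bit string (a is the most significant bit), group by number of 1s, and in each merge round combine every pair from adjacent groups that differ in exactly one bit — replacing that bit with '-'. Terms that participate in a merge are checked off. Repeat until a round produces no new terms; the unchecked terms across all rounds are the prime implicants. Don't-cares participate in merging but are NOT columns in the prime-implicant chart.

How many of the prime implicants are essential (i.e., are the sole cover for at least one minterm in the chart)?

4

size-2^0 implicants → 0000(✓)  0001(✓)  0010(✓)  0011(✓)  0100(✓)  0101(✓)  0110(✓)  0111(✓)  1000(✓)  1001(✓)  1010(✓)  1100(✓)
size-2^1 implicants → -000(✓)  -001(✓)  -010(✓)  -100(✓)  0-00(✓)  0-01(✓)  0-10(✓)  0-11(✓)  00-0(✓)  00-1(✓)  000-(✓)  001-(✓)  01-0(✓)  01-1(✓)  010-(✓)  011-(✓)  1-00(✓)  10-0(✓)  100-(✓)
size-2^2 implicants → --00  -0-0  -00-  0--0(✓)  0--1(✓)  0-0-(✓)  0-1-(✓)  00--(✓)  01--(✓)
size-2^3 implicants → 0---
Unchecked terms (primes): --00, -0-0, -00-, 0---
Minterm coverage:
  m0 ⊆ --00,-0-0,-00-,0---
  m1 ⊆ -00-,0---
  m3 ⊆ 0--- [E]
  m4 ⊆ --00,0---
  m5 ⊆ 0--- [E]
  m6 ⊆ 0--- [E]
  m7 ⊆ 0--- [E]
  m9 ⊆ -00- [E]
  m10 ⊆ -0-0 [E]
  m12 ⊆ --00 [E]
E = {--00, -0-0, -00-, 0---}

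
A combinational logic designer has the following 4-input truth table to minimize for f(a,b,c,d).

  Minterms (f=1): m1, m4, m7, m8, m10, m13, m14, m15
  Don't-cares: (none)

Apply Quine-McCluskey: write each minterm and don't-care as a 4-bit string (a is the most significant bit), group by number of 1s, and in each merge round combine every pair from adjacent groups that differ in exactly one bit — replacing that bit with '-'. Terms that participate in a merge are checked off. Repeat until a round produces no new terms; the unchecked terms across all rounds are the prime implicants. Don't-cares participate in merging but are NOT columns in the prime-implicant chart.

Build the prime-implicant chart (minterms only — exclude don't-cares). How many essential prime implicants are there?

Round 0: 0001 0100 0111✓ 1000✓ 1010✓ 1101✓ 1110✓ 1111✓
Round 1: -111 1-10 10-0 11-1 111-
PIs = {-111, 0001, 0100, 1-10, 10-0, 11-1, 111-}
Coverage chart:
  m1: 0001 ←essential
  m4: 0100 ←essential
  m7: -111 ←essential
  m8: 10-0 ←essential
  m10: 1-10,10-0
  m13: 11-1 ←essential
  m14: 1-10,111-
  m15: -111,11-1,111-
Essential: -111, 0001, 0100, 10-0, 11-1

5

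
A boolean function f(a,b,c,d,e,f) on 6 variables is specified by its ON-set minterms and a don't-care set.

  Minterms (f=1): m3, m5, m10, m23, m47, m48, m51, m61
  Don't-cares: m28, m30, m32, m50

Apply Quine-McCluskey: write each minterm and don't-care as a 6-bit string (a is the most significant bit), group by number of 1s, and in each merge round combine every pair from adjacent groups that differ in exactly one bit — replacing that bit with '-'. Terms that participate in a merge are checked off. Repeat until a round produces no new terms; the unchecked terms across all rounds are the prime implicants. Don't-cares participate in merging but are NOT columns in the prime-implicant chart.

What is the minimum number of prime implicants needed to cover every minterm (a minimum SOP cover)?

size-2^0 implicants → 000011  000101  001010  010111  011100(✓)  011110(✓)  100000(✓)  101111  110000(✓)  110010(✓)  110011(✓)  111101
size-2^1 implicants → 0111-0  1-0000  1100-0  11001-
Unchecked terms (primes): 000011, 000101, 001010, 010111, 0111-0, 1-0000, 101111, 1100-0, 11001-, 111101
Minterm coverage:
  m3 ⊆ 000011 [E]
  m5 ⊆ 000101 [E]
  m10 ⊆ 001010 [E]
  m23 ⊆ 010111 [E]
  m47 ⊆ 101111 [E]
  m48 ⊆ 1-0000,1100-0
  m51 ⊆ 11001- [E]
  m61 ⊆ 111101 [E]
E = {000011, 000101, 001010, 010111, 101111, 11001-, 111101}
Petrick residual → 1-0000
Cover = a'b'c'd'ef + a'b'c'de'f + a'b'cd'ef' + a'bc'def + ac'd'e'f' + ab'cdef + abc'd'e + abcde'f  |cover|=8

8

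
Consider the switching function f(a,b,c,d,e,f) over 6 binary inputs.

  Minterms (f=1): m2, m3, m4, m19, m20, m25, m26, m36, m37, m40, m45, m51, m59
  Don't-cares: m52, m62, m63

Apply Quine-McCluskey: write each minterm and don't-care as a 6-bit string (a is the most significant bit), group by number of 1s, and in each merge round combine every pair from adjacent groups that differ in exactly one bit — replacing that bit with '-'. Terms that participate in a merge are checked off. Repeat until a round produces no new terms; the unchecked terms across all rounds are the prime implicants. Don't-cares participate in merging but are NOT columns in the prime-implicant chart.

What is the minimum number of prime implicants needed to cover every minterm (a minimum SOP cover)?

8

Round 0: 000010✓ 000011✓ 000100✓ 010011✓ 010100✓ 011001 011010 100100✓ 100101✓ 101000 101101✓ 110011✓ 110100✓ 111011✓ 111110✓ 111111✓
Round 1: -00100✓ -10011 -10100✓ 0-0011 0-0100✓ 00001- 1-0100✓ 10-101 10010- 11-011 111-11 11111-
Round 2: --0100
PIs = {--0100, -10011, 0-0011, 00001-, 011001, 011010, 10-101, 10010-, 101000, 11-011, 111-11, 11111-}
Coverage chart:
  m2: 00001- ←essential
  m3: 0-0011,00001-
  m4: --0100 ←essential
  m19: -10011,0-0011
  m20: --0100 ←essential
  m25: 011001 ←essential
  m26: 011010 ←essential
  m36: --0100,10010-
  m37: 10-101,10010-
  m40: 101000 ←essential
  m45: 10-101 ←essential
  m51: -10011,11-011
  m59: 11-011,111-11
Essential: --0100, 00001-, 011001, 011010, 10-101, 101000
Petrick residual → -10011, 11-011
Min cover (8 terms): c'de'f' + bc'd'ef + a'b'c'd'e + a'bcd'e'f + a'bcd'ef' + ab'de'f + ab'cd'e'f' + abd'ef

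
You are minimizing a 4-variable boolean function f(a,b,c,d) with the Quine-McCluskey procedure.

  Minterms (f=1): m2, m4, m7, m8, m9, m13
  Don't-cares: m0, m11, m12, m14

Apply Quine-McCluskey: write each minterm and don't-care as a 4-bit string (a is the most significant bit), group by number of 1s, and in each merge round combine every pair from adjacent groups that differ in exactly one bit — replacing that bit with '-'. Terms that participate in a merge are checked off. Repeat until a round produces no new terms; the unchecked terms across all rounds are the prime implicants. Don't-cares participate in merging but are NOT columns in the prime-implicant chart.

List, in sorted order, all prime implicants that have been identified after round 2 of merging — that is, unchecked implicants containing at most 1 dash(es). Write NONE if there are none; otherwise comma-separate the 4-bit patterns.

00-0, 0111, 10-1, 11-0

[col 0] 0000*, 0010*, 0100*, 0111, 1000*, 1001*, 1011*, 1100*, 1101*, 1110*
[col 1] -000*, -100*, 0-00*, 00-0, 1-00*, 1-01*, 10-1, 100-*, 11-0, 110-*
[col 2] --00, 1-0-
Prime implicants: --00, 00-0, 0111, 1-0-, 10-1, 11-0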